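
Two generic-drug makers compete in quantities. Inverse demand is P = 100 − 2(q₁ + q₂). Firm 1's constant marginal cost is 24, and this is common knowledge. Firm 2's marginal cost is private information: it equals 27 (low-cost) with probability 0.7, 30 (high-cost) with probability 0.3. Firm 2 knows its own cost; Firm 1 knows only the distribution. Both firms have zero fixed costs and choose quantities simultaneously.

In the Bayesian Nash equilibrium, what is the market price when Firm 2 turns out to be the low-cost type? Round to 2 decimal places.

50.18

Type-c best response for Firm 2: q₂(c) = (100 − c)/4 − q₁/2.
Firm 1 maximizes expected profit; its first-order condition is 100 − 4q₁ − 2E[q₂] − 24 = 0.
Substituting E[q₂] and solving: E[c₂] = 27.9, so q₁ = (100 − 2·24 + 27.9)/6 = 13.3167.
q₂(low-cost) = 11.5917, so P = 100 − 2·(13.3167 + 11.5917) = 50.1833.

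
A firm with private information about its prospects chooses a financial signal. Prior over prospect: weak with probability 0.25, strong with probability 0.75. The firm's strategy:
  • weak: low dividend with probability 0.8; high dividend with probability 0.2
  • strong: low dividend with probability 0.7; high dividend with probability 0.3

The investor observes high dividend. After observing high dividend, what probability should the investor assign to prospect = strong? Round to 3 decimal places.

P(high dividend) = 0.25·0.2 + 0.75·0.3 = 0.275
P(strong | high dividend) = (0.75·0.3) / 0.275 = 0.225 / 0.275 = 0.818182

0.818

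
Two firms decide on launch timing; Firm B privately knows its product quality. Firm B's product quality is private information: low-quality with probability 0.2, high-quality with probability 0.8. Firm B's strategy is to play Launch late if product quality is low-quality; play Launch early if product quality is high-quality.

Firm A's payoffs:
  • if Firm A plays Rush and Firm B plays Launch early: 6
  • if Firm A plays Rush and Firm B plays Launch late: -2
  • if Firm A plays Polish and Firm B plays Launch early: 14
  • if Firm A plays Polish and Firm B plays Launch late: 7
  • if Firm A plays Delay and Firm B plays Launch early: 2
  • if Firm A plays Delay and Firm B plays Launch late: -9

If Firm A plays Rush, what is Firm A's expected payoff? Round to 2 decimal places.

4.40

E[Rush] = 0.2·(-2) + 0.8·6 = (-0.4) + 4.8 = 4.4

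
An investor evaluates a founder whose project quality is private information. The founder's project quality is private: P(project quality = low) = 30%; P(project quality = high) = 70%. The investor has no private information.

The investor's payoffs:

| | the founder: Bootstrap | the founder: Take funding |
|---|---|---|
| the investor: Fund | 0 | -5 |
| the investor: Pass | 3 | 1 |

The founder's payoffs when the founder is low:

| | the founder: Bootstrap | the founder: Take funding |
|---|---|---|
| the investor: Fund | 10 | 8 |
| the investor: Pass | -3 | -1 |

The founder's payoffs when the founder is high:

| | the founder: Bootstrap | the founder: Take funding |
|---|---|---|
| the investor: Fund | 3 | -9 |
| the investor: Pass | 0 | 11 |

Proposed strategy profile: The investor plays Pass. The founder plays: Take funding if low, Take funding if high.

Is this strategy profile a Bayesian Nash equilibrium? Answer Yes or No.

Yes

The investor plays Pass: E[Pass] = 0.3·(1) + 0.7·(1) = 1; E[Fund] = -5. Best-responding. ✓
The founder (project quality low), facing Pass: Bootstrap gives -3, Take funding gives -1. Proposed Take funding is best. ✓
The founder (project quality high), facing Pass: Bootstrap gives 0, Take funding gives 11. Proposed Take funding is best. ✓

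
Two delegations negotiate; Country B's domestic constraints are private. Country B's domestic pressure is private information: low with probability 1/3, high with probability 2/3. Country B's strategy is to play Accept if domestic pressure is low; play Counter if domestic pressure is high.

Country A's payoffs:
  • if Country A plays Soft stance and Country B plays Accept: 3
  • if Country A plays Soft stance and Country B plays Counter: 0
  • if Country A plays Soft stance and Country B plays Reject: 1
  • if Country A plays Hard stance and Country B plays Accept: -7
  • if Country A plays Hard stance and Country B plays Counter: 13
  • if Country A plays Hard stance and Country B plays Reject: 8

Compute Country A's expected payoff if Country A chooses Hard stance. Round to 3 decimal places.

6.333

E[Hard stance] = 1/3·(-7) + 2/3·13 = (-7/3) + 26/3 = 19/3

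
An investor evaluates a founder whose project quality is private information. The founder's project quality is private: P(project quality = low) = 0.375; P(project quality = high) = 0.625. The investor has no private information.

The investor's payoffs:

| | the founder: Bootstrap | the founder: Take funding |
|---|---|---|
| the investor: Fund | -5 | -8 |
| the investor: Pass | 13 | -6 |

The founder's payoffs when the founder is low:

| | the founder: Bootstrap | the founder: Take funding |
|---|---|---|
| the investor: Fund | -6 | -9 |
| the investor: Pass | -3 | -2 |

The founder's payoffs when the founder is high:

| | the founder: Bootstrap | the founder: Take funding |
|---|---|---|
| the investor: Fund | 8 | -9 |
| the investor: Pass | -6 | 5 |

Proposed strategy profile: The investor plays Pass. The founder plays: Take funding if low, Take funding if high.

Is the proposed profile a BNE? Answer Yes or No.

Yes

A profile is a BNE iff every type of every player is best-responding given beliefs about the other side.
The investor plays Pass: E[Pass] = 0.375·(-6) + 0.625·(-6) = -6; E[Fund] = -8. Best-responding. ✓
The founder (project quality low), facing Pass: Bootstrap gives -3, Take funding gives -2. Proposed Take funding is best. ✓
The founder (project quality high), facing Pass: Bootstrap gives -6, Take funding gives 5. Proposed Take funding is best. ✓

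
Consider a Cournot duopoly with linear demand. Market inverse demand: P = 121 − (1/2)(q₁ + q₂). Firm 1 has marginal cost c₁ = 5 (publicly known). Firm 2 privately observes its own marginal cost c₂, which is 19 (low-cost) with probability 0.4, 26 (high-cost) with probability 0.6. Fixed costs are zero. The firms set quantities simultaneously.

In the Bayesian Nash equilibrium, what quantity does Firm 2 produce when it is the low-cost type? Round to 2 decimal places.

57.27

Firm 2 with cost c maximizes (121 − (1/2)(q₁+q₂) − c)·q₂, giving q₂(c) = (121 − c − (1/2)q₁).
E[c₂] = 0.4·19 + 0.6·26 = 23.2
Firm 1's FOC against E[q₂] yields q₁ = (121 − 2·5 + E[c₂])/(3/2) = (121 − 10 + 23.2)/(3/2) = 89.4667.
q₂(low-cost) = (121 − 19 − (1/2)·89.4667) = 57.2667.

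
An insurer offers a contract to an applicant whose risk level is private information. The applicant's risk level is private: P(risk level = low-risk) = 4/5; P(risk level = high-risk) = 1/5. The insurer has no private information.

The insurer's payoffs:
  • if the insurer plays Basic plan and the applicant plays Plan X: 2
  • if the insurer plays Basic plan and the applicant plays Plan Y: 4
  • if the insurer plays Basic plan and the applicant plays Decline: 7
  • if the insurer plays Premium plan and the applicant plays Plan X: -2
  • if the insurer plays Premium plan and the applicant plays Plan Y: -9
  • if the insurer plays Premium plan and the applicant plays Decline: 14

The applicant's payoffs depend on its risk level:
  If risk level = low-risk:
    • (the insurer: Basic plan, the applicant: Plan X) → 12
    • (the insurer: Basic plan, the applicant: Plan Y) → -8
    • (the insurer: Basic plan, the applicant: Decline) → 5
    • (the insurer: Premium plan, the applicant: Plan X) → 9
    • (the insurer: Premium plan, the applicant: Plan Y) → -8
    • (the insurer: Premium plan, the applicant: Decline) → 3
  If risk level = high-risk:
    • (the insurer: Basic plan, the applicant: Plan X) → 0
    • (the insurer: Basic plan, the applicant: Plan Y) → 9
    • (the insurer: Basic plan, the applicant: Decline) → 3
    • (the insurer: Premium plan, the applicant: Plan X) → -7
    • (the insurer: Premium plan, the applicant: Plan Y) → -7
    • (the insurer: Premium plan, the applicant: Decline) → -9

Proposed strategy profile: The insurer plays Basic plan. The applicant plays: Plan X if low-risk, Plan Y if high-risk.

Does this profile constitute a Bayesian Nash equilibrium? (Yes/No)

The insurer plays Basic plan: E[Basic plan] = 4/5·(2) + 1/5·(4) = 12/5; E[Premium plan] = -17/5. Best-responding. ✓
The applicant (risk level low-risk), facing Basic plan: Plan X gives 12, Plan Y gives -8, Decline gives 5. Proposed Plan X is best. ✓
The applicant (risk level high-risk), facing Basic plan: Plan X gives 0, Plan Y gives 9, Decline gives 3. Proposed Plan Y is best. ✓

Yes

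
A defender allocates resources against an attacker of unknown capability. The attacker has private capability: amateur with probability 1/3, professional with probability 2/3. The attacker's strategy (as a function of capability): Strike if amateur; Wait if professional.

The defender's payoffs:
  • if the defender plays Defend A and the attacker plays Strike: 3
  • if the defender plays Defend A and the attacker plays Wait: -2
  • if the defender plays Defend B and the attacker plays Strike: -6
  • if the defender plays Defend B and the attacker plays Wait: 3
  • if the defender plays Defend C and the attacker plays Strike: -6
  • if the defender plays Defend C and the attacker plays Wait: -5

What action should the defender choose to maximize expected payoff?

Compute the defender's expected payoff for each action, taking the expectation over the attacker's type.
E[Defend A] = 1/3·(3) + 2/3·(-2) = -1/3
E[Defend B] = 1/3·(-6) + 2/3·(3) = 0
E[Defend C] = 1/3·(-6) + 2/3·(-5) = -16/3
Best response: Defend B (0 is the largest).

Defend B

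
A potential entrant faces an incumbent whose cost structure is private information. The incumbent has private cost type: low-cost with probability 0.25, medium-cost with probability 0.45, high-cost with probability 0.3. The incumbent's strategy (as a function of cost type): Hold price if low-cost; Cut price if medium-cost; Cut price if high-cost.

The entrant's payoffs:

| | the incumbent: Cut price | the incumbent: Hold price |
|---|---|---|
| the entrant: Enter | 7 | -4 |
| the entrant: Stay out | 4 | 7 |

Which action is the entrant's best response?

E[Enter] = 0.25·(-4) + 0.45·(7) + 0.3·(7) = 4.25
E[Stay out] = 0.25·(7) + 0.45·(4) + 0.3·(4) = 4.75
Best response: Stay out (4.75 is the largest).

Stay out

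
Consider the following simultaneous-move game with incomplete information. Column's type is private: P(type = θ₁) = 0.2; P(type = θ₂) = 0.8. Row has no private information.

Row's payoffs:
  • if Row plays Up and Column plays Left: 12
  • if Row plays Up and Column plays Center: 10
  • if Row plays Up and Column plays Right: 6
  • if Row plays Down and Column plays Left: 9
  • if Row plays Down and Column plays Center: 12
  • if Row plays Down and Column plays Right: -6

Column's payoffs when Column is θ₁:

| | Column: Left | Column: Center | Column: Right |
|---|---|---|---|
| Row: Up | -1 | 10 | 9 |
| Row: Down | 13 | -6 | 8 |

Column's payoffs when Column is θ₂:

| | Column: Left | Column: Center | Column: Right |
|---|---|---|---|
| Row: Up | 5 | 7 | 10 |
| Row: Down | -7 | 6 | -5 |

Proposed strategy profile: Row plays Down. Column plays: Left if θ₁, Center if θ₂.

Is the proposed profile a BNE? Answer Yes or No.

Row plays Down: E[Down] = 0.2·(9) + 0.8·(12) = 11.4; E[Up] = 10.4. Best-responding. ✓
Column (type θ₁), facing Down: Left gives 13, Center gives -6, Right gives 8. Proposed Left is best. ✓
Column (type θ₂), facing Down: Left gives -7, Center gives 6, Right gives -5. Proposed Center is best. ✓

Yes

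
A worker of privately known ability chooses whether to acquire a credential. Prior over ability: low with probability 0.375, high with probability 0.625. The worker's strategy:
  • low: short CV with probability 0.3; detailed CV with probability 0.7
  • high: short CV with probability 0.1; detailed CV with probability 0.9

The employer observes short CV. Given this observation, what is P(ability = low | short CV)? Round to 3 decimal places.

0.643

P(short CV) = 0.375·0.3 + 0.625·0.1 = 0.175
P(low | short CV) = (0.375·0.3) / 0.175 = 0.1125 / 0.175 = 0.642857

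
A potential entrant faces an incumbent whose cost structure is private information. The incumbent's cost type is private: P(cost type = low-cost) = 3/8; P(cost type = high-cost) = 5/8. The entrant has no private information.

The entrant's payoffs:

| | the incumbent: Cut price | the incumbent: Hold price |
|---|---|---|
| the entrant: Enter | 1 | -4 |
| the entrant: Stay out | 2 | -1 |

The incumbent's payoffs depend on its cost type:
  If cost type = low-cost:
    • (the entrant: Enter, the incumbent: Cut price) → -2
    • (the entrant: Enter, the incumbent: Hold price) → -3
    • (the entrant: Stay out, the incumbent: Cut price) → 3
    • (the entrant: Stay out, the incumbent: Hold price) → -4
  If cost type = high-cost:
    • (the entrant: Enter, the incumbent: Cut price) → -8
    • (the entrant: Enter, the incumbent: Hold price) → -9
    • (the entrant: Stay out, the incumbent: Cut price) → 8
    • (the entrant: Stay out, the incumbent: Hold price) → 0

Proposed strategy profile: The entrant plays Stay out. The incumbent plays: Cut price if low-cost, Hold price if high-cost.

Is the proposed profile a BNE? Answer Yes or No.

The entrant plays Stay out: E[Stay out] = 3/8·(2) + 5/8·(-1) = 1/8; E[Enter] = -17/8. Best-responding. ✓
The incumbent (cost type low-cost), facing Stay out: Cut price gives 3, Hold price gives -4. Proposed Cut price is best. ✓
The incumbent (cost type high-cost), facing Stay out: Cut price gives 8, Hold price gives 0. Proposed Hold price is not best — profitable deviation exists. ✗

No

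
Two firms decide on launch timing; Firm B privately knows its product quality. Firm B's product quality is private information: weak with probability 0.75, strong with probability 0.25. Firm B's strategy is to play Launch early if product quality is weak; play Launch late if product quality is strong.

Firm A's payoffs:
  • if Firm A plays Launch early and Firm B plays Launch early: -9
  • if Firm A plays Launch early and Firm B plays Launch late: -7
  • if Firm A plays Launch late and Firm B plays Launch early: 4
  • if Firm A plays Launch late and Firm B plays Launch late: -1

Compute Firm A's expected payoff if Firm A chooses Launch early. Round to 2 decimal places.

Take the expectation over Firm B's product quality, weighting each type's action by its prior probability.
E[Launch early] = 0.75·(-9) + 0.25·(-7) = (-6.75) + (-1.75) = -8.5

-8.50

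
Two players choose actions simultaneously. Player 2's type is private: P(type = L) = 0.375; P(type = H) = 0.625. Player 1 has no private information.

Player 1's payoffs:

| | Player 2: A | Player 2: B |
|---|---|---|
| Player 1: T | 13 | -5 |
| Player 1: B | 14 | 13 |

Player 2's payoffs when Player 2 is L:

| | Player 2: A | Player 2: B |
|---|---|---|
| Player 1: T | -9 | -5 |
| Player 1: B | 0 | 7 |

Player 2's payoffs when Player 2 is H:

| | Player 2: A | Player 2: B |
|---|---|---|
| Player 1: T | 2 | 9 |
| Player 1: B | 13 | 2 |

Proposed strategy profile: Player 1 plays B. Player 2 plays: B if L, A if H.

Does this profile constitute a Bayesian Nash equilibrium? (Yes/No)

Yes

Player 1 plays B: E[B] = 0.375·(13) + 0.625·(14) = 13.625; E[T] = 6.25. Best-responding. ✓
Player 2 (type L), facing B: A gives 0, B gives 7. Proposed B is best. ✓
Player 2 (type H), facing B: A gives 13, B gives 2. Proposed A is best. ✓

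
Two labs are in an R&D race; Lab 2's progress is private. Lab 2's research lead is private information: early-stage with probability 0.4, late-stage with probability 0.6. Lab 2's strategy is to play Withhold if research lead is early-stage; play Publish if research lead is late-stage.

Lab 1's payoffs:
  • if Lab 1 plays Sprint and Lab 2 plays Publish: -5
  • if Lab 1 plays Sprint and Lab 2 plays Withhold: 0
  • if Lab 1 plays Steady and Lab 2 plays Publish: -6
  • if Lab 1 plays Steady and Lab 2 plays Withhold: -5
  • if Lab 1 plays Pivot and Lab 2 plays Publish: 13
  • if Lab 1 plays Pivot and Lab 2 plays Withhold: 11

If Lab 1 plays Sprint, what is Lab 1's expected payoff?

-3

Take the expectation over Lab 2's research lead, weighting each type's action by its prior probability.
E[Sprint] = 0.4·0 + 0.6·(-5) = 0 + (-3) = -3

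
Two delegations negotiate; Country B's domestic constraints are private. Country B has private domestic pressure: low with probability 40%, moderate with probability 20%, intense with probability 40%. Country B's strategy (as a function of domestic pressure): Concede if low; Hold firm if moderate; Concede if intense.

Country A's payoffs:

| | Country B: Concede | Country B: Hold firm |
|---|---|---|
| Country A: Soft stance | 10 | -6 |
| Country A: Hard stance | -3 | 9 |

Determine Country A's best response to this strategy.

E[Soft stance] = 0.4·(10) + 0.2·(-6) + 0.4·(10) = 6.8
E[Hard stance] = 0.4·(-3) + 0.2·(9) + 0.4·(-3) = -0.6
Best response: Soft stance (6.8 is the largest).

Soft stance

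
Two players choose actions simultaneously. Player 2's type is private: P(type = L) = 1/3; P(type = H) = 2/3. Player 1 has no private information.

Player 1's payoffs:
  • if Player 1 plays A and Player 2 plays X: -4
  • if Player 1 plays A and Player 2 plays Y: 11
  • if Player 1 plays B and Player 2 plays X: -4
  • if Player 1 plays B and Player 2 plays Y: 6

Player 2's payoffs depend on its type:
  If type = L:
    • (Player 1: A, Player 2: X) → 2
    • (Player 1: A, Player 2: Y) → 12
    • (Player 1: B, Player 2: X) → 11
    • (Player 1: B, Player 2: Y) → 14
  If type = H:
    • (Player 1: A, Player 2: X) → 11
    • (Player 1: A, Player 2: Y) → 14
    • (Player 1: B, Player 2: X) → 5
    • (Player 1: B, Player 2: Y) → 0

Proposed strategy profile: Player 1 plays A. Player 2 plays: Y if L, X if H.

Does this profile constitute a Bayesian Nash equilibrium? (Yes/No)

No

A profile is a BNE iff every type of every player is best-responding given beliefs about the other side.
Player 1 plays A: E[A] = 1/3·(11) + 2/3·(-4) = 1; E[B] = -2/3. Best-responding. ✓
Player 2 (type L), facing A: X gives 2, Y gives 12. Proposed Y is best. ✓
Player 2 (type H), facing A: X gives 11, Y gives 14. Proposed X is not best — profitable deviation exists. ✗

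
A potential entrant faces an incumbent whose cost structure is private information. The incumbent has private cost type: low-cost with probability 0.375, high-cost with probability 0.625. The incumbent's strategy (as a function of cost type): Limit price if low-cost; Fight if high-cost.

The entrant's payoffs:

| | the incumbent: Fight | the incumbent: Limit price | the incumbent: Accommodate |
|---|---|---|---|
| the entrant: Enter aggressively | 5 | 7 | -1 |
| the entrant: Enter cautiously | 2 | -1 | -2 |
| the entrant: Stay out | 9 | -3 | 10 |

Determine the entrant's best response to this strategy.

Compute the entrant's expected payoff for each action, taking the expectation over the incumbent's type.
E[Enter aggressively] = 0.375·(7) + 0.625·(5) = 5.75
E[Enter cautiously] = 0.375·(-1) + 0.625·(2) = 0.875
E[Stay out] = 0.375·(-3) + 0.625·(9) = 4.5
Best response: Enter aggressively (5.75 is the largest).

Enter aggressively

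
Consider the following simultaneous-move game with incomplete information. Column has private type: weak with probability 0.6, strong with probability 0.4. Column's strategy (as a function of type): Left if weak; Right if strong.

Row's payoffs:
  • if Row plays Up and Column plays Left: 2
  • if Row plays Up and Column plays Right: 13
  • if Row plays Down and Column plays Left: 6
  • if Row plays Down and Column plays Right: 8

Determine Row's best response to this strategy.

Down

Compute Row's expected payoff for each action, taking the expectation over Column's type.
E[Up] = 0.6·(2) + 0.4·(13) = 6.4
E[Down] = 0.6·(6) + 0.4·(8) = 6.8
Best response: Down (6.8 is the largest).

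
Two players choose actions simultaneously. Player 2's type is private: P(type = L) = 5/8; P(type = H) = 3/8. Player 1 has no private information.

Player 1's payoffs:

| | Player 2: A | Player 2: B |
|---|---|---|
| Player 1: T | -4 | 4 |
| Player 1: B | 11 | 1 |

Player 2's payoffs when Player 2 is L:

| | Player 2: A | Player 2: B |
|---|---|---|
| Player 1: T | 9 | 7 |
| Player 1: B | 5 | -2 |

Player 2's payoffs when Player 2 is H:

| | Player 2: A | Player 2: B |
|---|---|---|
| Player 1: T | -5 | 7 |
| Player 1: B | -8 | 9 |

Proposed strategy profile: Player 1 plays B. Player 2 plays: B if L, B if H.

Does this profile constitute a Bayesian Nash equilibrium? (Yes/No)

No

A profile is a BNE iff every type of every player is best-responding given beliefs about the other side.
Player 1 plays B: E[B] = 5/8·(1) + 3/8·(1) = 1; E[T] = 4. Not best-responding. ✗
Player 2 (type L), facing B: A gives 5, B gives -2. Proposed B is not best — profitable deviation exists. ✗
Player 2 (type H), facing B: A gives -8, B gives 9. Proposed B is best. ✓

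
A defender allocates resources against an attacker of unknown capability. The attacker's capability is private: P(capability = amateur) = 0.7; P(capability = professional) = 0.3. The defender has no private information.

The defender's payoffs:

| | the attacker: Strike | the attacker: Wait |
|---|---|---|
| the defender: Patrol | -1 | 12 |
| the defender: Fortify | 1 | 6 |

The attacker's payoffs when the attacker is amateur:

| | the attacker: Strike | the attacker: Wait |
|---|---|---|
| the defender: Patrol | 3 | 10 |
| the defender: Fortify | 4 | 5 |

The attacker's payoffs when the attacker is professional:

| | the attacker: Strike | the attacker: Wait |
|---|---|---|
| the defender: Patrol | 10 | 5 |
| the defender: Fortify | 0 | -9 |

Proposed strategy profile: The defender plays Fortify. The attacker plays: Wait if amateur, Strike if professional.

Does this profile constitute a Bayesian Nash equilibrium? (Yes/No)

The defender plays Fortify: E[Fortify] = 0.7·(6) + 0.3·(1) = 4.5; E[Patrol] = 8.1. Not best-responding. ✗
The attacker (capability amateur), facing Fortify: Strike gives 4, Wait gives 5. Proposed Wait is best. ✓
The attacker (capability professional), facing Fortify: Strike gives 0, Wait gives -9. Proposed Strike is best. ✓

No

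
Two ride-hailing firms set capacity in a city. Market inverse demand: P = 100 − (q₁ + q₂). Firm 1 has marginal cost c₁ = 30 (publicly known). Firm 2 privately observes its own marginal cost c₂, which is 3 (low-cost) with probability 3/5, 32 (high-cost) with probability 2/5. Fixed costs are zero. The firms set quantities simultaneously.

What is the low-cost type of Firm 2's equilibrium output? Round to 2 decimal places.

Type-c best response for Firm 2: q₂(c) = (100 − c)/2 − q₁/2.
Firm 1 maximizes expected profit; its first-order condition is 100 − 2q₁ − E[q₂] − 30 = 0.
Substituting E[q₂] and solving: E[c₂] = 14.6, so q₁ = (100 − 2·30 + 14.6)/3 = 18.2.
q₂(low-cost) = (100 − 3 − 18.2)/2 = 39.4.

39.40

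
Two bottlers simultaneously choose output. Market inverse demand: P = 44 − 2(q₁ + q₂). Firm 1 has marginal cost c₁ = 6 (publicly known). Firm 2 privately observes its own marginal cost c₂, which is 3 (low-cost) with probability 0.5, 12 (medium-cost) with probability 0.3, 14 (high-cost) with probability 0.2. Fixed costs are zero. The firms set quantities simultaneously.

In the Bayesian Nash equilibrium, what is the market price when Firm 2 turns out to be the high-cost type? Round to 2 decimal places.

Type-c best response for Firm 2: q₂(c) = (44 − c)/4 − q₁/2.
Firm 1 maximizes expected profit; its first-order condition is 44 − 4q₁ − 2E[q₂] − 6 = 0.
Substituting E[q₂] and solving: E[c₂] = 7.9, so q₁ = (44 − 2·6 + 7.9)/6 = 6.65.
q₂(high-cost) = 4.175, so P = 44 − 2·(6.65 + 4.175) = 22.35.

22.35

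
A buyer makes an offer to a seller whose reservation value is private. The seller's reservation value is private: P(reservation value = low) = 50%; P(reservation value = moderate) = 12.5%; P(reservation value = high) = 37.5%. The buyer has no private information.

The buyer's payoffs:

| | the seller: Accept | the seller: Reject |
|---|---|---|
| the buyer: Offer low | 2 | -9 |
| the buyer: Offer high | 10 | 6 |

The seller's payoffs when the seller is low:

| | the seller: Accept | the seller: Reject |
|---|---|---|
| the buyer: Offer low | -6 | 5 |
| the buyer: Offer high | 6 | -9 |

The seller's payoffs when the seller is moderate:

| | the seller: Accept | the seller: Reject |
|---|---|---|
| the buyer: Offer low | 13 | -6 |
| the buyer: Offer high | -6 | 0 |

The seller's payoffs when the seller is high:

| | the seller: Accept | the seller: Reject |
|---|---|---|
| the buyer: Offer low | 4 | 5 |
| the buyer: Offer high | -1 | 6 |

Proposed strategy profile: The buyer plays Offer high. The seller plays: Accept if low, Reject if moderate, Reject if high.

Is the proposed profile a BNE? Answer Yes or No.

The buyer plays Offer high: E[Offer high] = 0.5·(10) + 0.125·(6) + 0.375·(6) = 8; E[Offer low] = -3.5. Best-responding. ✓
The seller (reservation value low), facing Offer high: Accept gives 6, Reject gives -9. Proposed Accept is best. ✓
The seller (reservation value moderate), facing Offer high: Accept gives -6, Reject gives 0. Proposed Reject is best. ✓
The seller (reservation value high), facing Offer high: Accept gives -1, Reject gives 6. Proposed Reject is best. ✓

Yes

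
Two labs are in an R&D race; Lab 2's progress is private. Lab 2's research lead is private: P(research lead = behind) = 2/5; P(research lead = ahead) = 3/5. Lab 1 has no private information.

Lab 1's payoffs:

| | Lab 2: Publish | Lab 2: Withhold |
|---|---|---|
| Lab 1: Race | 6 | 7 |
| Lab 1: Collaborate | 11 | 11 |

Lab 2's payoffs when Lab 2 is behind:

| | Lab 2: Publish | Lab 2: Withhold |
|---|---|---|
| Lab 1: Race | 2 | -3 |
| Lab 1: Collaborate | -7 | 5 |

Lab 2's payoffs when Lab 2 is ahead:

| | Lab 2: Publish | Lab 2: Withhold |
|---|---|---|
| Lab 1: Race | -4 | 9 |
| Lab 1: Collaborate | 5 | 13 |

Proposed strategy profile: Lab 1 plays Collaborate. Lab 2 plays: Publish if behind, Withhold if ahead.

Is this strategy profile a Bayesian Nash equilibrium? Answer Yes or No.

Lab 1 plays Collaborate: E[Collaborate] = 2/5·(11) + 3/5·(11) = 11; E[Race] = 33/5. Best-responding. ✓
Lab 2 (research lead behind), facing Collaborate: Publish gives -7, Withhold gives 5. Proposed Publish is not best — profitable deviation exists. ✗
Lab 2 (research lead ahead), facing Collaborate: Publish gives 5, Withhold gives 13. Proposed Withhold is best. ✓

No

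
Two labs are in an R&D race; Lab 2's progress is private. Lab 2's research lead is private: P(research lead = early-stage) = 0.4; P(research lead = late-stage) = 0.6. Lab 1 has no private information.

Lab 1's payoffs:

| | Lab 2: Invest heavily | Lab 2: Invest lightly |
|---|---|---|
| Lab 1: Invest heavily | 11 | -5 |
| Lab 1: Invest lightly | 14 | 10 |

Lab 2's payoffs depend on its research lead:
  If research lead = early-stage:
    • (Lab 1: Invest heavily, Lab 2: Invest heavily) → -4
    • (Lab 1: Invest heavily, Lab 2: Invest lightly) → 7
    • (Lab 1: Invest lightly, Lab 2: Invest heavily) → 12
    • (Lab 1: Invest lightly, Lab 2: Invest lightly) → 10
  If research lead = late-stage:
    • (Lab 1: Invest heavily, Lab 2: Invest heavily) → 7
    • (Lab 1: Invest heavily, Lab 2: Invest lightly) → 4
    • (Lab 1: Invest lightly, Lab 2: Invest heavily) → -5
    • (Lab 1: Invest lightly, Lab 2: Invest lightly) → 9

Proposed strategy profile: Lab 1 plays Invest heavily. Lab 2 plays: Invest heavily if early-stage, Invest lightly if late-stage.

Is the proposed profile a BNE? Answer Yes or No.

No

Lab 1 plays Invest heavily: E[Invest heavily] = 0.4·(11) + 0.6·(-5) = 1.4; E[Invest lightly] = 11.6. Not best-responding. ✗
Lab 2 (research lead early-stage), facing Invest heavily: Invest heavily gives -4, Invest lightly gives 7. Proposed Invest heavily is not best — profitable deviation exists. ✗
Lab 2 (research lead late-stage), facing Invest heavily: Invest heavily gives 7, Invest lightly gives 4. Proposed Invest lightly is not best — profitable deviation exists. ✗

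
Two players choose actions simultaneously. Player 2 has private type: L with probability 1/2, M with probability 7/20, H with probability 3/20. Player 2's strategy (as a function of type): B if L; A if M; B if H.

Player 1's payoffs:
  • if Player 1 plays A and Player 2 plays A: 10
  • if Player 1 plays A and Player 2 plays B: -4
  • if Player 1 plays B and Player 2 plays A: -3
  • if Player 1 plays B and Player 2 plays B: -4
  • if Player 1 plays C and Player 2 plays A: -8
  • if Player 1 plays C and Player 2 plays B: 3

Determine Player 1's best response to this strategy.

A

E[A] = 1/2·(-4) + 7/20·(10) + 3/20·(-4) = 9/10
E[B] = 1/2·(-4) + 7/20·(-3) + 3/20·(-4) = -73/20
E[C] = 1/2·(3) + 7/20·(-8) + 3/20·(3) = -17/20
Best response: A (9/10 is the largest).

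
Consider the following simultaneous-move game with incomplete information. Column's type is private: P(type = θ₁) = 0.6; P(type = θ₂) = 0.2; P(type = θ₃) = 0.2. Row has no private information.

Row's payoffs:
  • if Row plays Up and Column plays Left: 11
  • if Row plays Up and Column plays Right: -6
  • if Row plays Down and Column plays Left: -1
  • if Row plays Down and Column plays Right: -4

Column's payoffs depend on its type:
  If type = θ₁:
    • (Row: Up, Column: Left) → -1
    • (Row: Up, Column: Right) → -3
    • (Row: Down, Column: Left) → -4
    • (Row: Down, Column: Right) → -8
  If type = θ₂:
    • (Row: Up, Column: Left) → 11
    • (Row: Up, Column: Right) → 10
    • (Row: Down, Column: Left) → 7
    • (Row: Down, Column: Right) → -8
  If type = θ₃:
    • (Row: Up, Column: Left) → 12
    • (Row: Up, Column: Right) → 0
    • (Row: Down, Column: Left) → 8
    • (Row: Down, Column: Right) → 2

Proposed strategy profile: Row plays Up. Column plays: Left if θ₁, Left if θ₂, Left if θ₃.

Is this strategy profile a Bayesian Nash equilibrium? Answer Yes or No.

Yes

A profile is a BNE iff every type of every player is best-responding given beliefs about the other side.
Row plays Up: E[Up] = 0.6·(11) + 0.2·(11) + 0.2·(11) = 11; E[Down] = -1. Best-responding. ✓
Column (type θ₁), facing Up: Left gives -1, Right gives -3. Proposed Left is best. ✓
Column (type θ₂), facing Up: Left gives 11, Right gives 10. Proposed Left is best. ✓
Column (type θ₃), facing Up: Left gives 12, Right gives 0. Proposed Left is best. ✓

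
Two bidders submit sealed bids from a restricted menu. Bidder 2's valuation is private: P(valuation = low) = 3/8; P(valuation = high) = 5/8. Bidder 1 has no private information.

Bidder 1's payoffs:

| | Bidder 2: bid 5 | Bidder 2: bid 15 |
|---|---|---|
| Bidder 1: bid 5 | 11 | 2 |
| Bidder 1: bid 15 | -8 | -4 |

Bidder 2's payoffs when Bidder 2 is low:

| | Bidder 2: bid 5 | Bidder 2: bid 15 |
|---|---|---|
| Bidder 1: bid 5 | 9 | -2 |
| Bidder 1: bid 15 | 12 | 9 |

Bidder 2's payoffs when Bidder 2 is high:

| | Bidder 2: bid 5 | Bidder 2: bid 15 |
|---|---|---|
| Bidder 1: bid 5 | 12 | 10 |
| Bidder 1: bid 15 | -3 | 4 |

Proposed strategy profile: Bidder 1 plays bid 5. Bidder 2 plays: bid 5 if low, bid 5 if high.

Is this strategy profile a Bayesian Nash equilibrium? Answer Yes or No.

Yes

A profile is a BNE iff every type of every player is best-responding given beliefs about the other side.
Bidder 1 plays bid 5: E[bid 5] = 3/8·(11) + 5/8·(11) = 11; E[bid 15] = -8. Best-responding. ✓
Bidder 2 (valuation low), facing bid 5: bid 5 gives 9, bid 15 gives -2. Proposed bid 5 is best. ✓
Bidder 2 (valuation high), facing bid 5: bid 5 gives 12, bid 15 gives 10. Proposed bid 5 is best. ✓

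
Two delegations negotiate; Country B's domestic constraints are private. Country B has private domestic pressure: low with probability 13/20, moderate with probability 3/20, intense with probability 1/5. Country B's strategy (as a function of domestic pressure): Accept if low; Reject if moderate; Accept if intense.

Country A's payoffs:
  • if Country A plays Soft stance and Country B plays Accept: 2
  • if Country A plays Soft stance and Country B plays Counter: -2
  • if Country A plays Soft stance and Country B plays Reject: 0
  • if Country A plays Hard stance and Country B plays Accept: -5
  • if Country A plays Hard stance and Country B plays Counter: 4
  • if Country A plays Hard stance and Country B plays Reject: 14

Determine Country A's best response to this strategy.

Soft stance

E[Soft stance] = 13/20·(2) + 3/20·(0) + 1/5·(2) = 17/10
E[Hard stance] = 13/20·(-5) + 3/20·(14) + 1/5·(-5) = -43/20
Best response: Soft stance (17/10 is the largest).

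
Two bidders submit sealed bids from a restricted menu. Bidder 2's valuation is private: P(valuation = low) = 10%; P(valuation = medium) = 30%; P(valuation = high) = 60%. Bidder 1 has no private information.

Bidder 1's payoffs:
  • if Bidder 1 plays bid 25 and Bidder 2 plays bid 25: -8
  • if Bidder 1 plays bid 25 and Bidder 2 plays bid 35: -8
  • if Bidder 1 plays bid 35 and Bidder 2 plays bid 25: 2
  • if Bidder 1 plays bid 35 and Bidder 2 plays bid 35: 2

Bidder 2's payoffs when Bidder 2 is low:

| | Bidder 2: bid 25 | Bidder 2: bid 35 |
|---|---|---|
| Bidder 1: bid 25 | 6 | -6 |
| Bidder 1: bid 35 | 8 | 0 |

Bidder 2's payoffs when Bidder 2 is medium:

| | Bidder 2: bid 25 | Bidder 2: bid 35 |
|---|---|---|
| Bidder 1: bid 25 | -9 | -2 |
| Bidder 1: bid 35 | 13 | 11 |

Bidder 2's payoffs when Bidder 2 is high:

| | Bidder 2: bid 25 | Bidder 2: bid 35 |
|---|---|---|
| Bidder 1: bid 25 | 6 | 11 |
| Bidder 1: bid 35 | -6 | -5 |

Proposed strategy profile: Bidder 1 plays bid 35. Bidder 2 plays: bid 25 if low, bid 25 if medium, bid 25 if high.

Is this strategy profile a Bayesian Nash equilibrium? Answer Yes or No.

Bidder 1 plays bid 35: E[bid 35] = 0.1·(2) + 0.3·(2) + 0.6·(2) = 2; E[bid 25] = -8. Best-responding. ✓
Bidder 2 (valuation low), facing bid 35: bid 25 gives 8, bid 35 gives 0. Proposed bid 25 is best. ✓
Bidder 2 (valuation medium), facing bid 35: bid 25 gives 13, bid 35 gives 11. Proposed bid 25 is best. ✓
Bidder 2 (valuation high), facing bid 35: bid 25 gives -6, bid 35 gives -5. Proposed bid 25 is not best — profitable deviation exists. ✗

No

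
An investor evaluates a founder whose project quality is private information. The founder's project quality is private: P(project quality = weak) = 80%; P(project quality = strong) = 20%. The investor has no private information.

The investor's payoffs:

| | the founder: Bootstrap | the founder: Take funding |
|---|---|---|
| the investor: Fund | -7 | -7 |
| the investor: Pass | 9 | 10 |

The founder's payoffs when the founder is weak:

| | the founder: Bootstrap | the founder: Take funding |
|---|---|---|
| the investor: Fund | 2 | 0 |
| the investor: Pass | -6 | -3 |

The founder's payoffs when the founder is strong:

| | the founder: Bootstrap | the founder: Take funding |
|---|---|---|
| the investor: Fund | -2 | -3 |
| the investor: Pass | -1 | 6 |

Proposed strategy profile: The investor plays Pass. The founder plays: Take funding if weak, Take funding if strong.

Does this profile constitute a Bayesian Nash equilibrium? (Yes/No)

Yes

The investor plays Pass: E[Pass] = 0.8·(10) + 0.2·(10) = 10; E[Fund] = -7. Best-responding. ✓
The founder (project quality weak), facing Pass: Bootstrap gives -6, Take funding gives -3. Proposed Take funding is best. ✓
The founder (project quality strong), facing Pass: Bootstrap gives -1, Take funding gives 6. Proposed Take funding is best. ✓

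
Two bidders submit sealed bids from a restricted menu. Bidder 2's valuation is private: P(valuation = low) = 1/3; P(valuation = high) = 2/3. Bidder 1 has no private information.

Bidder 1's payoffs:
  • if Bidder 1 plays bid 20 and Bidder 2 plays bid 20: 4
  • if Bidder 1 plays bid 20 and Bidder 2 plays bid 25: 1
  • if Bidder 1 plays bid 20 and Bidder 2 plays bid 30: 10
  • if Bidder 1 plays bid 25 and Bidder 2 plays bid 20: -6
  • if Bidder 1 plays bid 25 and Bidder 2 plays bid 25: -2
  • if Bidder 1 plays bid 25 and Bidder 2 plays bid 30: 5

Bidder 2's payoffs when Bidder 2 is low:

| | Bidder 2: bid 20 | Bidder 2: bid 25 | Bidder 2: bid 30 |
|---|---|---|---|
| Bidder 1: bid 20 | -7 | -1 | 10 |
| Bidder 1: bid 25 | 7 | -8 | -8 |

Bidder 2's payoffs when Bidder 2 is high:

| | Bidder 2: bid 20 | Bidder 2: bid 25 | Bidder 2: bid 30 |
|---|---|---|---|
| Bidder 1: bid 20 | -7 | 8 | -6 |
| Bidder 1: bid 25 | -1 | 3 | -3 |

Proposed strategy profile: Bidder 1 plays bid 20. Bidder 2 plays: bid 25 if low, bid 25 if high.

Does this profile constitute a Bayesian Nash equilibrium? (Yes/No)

No

Bidder 1 plays bid 20: E[bid 20] = 1/3·(1) + 2/3·(1) = 1; E[bid 25] = -2. Best-responding. ✓
Bidder 2 (valuation low), facing bid 20: bid 20 gives -7, bid 25 gives -1, bid 30 gives 10. Proposed bid 25 is not best — profitable deviation exists. ✗
Bidder 2 (valuation high), facing bid 20: bid 20 gives -7, bid 25 gives 8, bid 30 gives -6. Proposed bid 25 is best. ✓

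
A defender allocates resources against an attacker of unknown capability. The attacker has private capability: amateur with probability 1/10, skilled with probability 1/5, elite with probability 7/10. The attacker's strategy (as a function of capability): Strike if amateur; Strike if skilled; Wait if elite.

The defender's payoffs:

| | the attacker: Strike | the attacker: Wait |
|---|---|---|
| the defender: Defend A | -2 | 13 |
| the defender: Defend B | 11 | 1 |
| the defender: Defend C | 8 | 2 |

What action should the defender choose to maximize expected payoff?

Compute the defender's expected payoff for each action, taking the expectation over the attacker's type.
E[Defend A] = 1/10·(-2) + 1/5·(-2) + 7/10·(13) = 17/2
E[Defend B] = 1/10·(11) + 1/5·(11) + 7/10·(1) = 4
E[Defend C] = 1/10·(8) + 1/5·(8) + 7/10·(2) = 19/5
Best response: Defend A (17/2 is the largest).

Defend A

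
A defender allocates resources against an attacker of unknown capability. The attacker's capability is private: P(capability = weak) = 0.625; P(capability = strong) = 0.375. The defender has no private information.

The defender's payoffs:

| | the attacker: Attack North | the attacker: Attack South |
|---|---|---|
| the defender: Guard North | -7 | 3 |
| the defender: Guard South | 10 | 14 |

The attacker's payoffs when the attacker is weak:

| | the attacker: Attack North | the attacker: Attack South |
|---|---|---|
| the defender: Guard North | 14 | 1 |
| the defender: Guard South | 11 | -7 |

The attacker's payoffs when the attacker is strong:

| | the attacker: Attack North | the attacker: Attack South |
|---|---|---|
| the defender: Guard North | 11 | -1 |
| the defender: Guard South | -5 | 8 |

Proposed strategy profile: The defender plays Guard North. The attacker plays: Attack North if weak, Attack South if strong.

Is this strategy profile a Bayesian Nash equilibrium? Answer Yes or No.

A profile is a BNE iff every type of every player is best-responding given beliefs about the other side.
The defender plays Guard North: E[Guard North] = 0.625·(-7) + 0.375·(3) = -3.25; E[Guard South] = 11.5. Not best-responding. ✗
The attacker (capability weak), facing Guard North: Attack North gives 14, Attack South gives 1. Proposed Attack North is best. ✓
The attacker (capability strong), facing Guard North: Attack North gives 11, Attack South gives -1. Proposed Attack South is not best — profitable deviation exists. ✗

No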